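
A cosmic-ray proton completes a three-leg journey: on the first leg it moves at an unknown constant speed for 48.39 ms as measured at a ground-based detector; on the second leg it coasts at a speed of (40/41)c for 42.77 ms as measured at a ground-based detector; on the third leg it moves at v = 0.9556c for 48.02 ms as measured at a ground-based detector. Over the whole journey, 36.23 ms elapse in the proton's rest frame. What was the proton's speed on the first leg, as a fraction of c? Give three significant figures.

β = 0.965

Leg 1: speed unknown; τ_1 = 48.39/γ_1.
Leg 2: γ = 1/√(1 − (40/41)²) = 41/9 ≈ 4.556; τ_2 = 42.77/4.556 = 9.389 ms.
Leg 3: γ = 1/√(1 − 0.9556²) = 1/√0.08683 = 3.394; τ_3 = 48.02/3.394 = 14.15 ms.
Total proper time: τ_1 + 9.389 + 14.15 = 36.23, so τ_1 = 36.23 − 23.54 = 12.69 ms.
γ_1 = 48.39/12.69 = 3.813; β = √(1 − 1/γ²) = √0.9312.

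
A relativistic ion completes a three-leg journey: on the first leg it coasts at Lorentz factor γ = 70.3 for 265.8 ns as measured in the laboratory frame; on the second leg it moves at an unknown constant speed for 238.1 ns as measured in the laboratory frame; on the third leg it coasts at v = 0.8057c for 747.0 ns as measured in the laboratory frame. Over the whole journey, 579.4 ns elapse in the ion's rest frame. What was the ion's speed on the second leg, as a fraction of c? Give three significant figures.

β = 0.829

Leg 1: γ = 70.3; τ_1 = 265.8/70.30 = 3.781 ns.
Leg 2: speed unknown; τ_2 = 238.1/γ_2.
Leg 3: γ = 1/√(1 − 0.8057²) = 1/√0.3508 = 1.688; τ_3 = 747.0/1.688 = 442.5 ns.
Total proper time: 3.781 + τ_2 + 442.5 = 579.4, so τ_2 = 579.4 − 446.2 = 133.2 ns.
γ_2 = 238.1/133.2 = 1.788; β = √(1 − 1/γ²) = √0.6873.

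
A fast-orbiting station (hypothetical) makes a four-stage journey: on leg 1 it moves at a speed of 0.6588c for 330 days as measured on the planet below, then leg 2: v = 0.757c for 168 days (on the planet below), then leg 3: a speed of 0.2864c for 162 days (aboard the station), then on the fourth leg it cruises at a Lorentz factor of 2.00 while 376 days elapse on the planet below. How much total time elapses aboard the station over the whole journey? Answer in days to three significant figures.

Leg 1: γ = 1/√(1 − 0.6588²) = 1/√0.5660 = 1.329; τ_1 = 330/1.329 = 248.3 days.
Leg 2: γ = 1/√(1 − 0.757²) = 1/√0.4270 = 1.530; τ_2 = 168/1.530 = 109.8 days.
Leg 3: 162 days is already measured aboard the station.
Leg 4: γ = 2.00; τ_4 = 376/2.000 = 188.0 days.
Total: 248.3 + 109.8 + 162.0 + 188.0 days.

τ = 708 days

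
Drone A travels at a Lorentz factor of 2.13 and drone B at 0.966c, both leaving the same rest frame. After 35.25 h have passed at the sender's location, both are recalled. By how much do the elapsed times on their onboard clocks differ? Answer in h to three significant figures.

A: γ = 2.13; τ_A = 35.25/2.130 = 16.55 h.
B: γ = 1/√(1 − 0.966²) = 1/√0.06684 = 3.868; τ_B = 35.25/3.868 = 9.114 h.

|τ_A − τ_B| = 7.44 h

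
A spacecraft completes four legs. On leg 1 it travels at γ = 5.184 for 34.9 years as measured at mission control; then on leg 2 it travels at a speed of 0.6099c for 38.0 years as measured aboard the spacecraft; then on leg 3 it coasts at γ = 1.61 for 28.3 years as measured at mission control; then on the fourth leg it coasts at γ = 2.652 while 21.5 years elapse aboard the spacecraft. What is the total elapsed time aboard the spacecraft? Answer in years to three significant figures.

Leg 1: γ = 5.184; τ_1 = 34.9/5.184 = 6.732 years.
Leg 2: 38.0 years is already measured aboard the spacecraft.
Leg 3: γ = 1.61; τ_3 = 28.3/1.610 = 17.58 years.
Leg 4: 21.5 years is already measured aboard the spacecraft.
Total: 6.732 + 38.00 + 17.58 + 21.50 years.

τ = 83.8 years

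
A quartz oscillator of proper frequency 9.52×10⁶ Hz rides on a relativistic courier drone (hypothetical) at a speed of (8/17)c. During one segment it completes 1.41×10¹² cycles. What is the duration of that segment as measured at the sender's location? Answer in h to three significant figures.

γ = 1/√(1 − (8/17)²) = 17/15 ≈ 1.133
Proper time for N cycles: τ = N/f = 1.41×10¹²/(9.52×10⁶) = 1.481×10⁵ s = 41.14 h.
Lab-frame duration Δt = γτ = 1.133 × 41.14 = 46.63 h.

Δt = 46.6 h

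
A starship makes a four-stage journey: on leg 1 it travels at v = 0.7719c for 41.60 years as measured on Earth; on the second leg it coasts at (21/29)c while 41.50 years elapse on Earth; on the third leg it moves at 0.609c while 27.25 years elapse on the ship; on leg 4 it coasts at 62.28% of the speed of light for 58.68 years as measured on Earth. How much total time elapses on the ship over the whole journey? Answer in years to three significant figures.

τ = 128 years

Leg 1: γ = 1/√(1 − 0.7719²) = 1/√0.4042 = 1.573; τ_1 = 41.60/1.573 = 26.45 years.
Leg 2: γ = 1/√(1 − (21/29)²) = 29/20 = 1.450; τ_2 = 41.50/1.450 = 28.62 years.
Leg 3: 27.25 years is already measured on the ship.
Leg 4: β = 0.6228; γ = 1/√(1 − 0.6228²) = 1/√0.6121 = 1.278; τ_4 = 58.68/1.278 = 45.91 years.
Total: 26.45 + 28.62 + 27.25 + 45.91 years.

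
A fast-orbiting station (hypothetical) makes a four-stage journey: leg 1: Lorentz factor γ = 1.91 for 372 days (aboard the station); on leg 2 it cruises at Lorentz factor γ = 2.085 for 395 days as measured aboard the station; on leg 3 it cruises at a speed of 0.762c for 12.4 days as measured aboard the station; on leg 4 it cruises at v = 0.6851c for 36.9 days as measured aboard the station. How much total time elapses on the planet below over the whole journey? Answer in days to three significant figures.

Δt = 1600 days

Leg 1: γ = 1.91; Δt_1 = 1.910 × 372 = 710.5 days.
Leg 2: γ = 2.085; Δt_2 = 2.085 × 395 = 823.6 days.
Leg 3: γ = 1/√(1 − 0.762²) = 1/√0.4194 = 1.544; Δt_3 = 1.544 × 12.4 = 19.15 days.
Leg 4: γ = 1/√(1 − 0.6851²) = 1/√0.5306 = 1.373; Δt_4 = 1.373 × 36.9 = 50.66 days.
Total: 710.5 + 823.6 + 19.15 + 50.66 days.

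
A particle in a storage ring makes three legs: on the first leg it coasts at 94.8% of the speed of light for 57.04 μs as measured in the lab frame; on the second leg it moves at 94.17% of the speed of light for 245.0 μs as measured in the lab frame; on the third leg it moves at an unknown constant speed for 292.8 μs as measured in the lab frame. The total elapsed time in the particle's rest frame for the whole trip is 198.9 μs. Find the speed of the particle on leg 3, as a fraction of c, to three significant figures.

β = 0.942

Leg 1: β = 0.948; γ = 1/√(1 − 0.948²) = 1/√0.1013 = 3.142; τ_1 = 57.04/3.142 = 18.15 μs.
Leg 2: β = 0.9417; γ = 1/√(1 − 0.9417²) = 1/√0.1132 = 2.972; τ_2 = 245.0/2.972 = 82.43 μs.
Leg 3: speed unknown; τ_3 = 292.8/γ_3.
Total proper time: 18.15 + 82.43 + τ_3 = 198.9, so τ_3 = 198.9 − 100.6 = 98.31 μs.
γ_3 = 292.8/98.31 = 2.978; β = √(1 − 1/γ²) = √0.8873.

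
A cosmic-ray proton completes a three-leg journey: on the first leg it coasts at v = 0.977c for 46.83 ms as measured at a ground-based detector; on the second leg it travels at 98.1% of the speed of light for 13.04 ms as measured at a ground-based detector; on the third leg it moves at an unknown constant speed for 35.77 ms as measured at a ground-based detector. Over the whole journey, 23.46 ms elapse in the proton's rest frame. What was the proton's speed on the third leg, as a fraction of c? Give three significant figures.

β = 0.952

Leg 1: γ = 1/√(1 − 0.977²) = 1/√0.04547 = 4.690; τ_1 = 46.83/4.690 = 9.986 ms.
Leg 2: β = 0.981; γ = 1/√(1 − 0.981²) = 1/√0.03764 = 5.154; τ_2 = 13.04/5.154 = 2.530 ms.
Leg 3: speed unknown; τ_3 = 35.77/γ_3.
Total proper time: 9.986 + 2.530 + τ_3 = 23.46, so τ_3 = 23.46 − 12.52 = 10.94 ms.
γ_3 = 35.77/10.94 = 3.268; β = √(1 − 1/γ²) = √0.9064.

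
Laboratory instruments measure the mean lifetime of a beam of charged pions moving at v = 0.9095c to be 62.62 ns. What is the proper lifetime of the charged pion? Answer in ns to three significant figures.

γ = 1/√(1 − 0.9095²) = 1/√0.1728 = 2.406
The lab-frame lifetime is the dilated interval; the proper lifetime is τ₀ = Δt/γ = 62.62/2.406 ns.

τ₀ = 26.0 ns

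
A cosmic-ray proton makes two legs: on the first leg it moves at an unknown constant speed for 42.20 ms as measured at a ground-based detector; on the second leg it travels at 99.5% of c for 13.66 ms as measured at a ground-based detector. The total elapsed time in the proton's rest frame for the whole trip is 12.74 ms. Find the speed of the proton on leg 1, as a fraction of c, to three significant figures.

β = 0.963

Leg 1: speed unknown; τ_1 = 42.20/γ_1.
Leg 2: β = 0.995; γ = 1/√(1 − 0.995²) = 1/√0.009975 = 10.01; τ_2 = 13.66/10.01 = 1.364 ms.
Total proper time: τ_1 + 1.364 = 12.74, so τ_1 = 12.74 − 1.364 = 11.38 ms.
γ_1 = 42.20/11.38 = 3.710; β = √(1 − 1/γ²) = √0.9273.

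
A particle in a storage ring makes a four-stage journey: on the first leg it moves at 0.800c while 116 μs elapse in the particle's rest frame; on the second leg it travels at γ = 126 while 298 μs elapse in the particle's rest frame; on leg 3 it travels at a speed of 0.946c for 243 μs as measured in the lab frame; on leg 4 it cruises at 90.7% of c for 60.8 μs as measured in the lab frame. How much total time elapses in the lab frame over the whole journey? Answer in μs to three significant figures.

Δt = 3.80×10⁴ μs

Leg 1: γ = 1/√(1 − 0.800²) = 5/3 ≈ 1.667; Δt_1 = 1.667 × 116 = 193.3 μs.
Leg 2: γ = 126; Δt_2 = 126.0 × 298 = 3.755×10⁴ μs.
Leg 3: 243 μs is already measured in the lab frame.
Leg 4: 60.8 μs is already measured in the lab frame.
Total: 193.3 + 3.755×10⁴ + 243.0 + 60.80 μs.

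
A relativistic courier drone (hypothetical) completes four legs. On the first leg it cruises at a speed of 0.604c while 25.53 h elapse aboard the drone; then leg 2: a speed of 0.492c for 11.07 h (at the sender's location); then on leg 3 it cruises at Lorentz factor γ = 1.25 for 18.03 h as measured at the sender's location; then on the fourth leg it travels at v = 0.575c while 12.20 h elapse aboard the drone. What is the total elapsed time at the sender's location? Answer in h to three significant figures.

Δt = 76.0 h

Leg 1: γ = 1/√(1 − 0.604²) = 1/√0.6352 = 1.255; Δt_1 = 1.255 × 25.53 = 32.03 h.
Leg 2: 11.07 h is already measured at the sender's location.
Leg 3: 18.03 h is already measured at the sender's location.
Leg 4: γ = 1/√(1 − 0.575²) = 1/√0.6694 = 1.222; Δt_4 = 1.222 × 12.20 = 14.91 h.
Total: 32.03 + 11.07 + 18.03 + 14.91 h.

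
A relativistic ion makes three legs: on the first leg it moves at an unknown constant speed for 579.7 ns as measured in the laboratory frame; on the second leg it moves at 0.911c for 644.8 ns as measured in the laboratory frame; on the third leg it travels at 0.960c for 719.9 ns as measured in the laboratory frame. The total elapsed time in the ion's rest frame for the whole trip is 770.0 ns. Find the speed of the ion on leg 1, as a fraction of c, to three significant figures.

Leg 1: speed unknown; τ_1 = 579.7/γ_1.
Leg 2: γ = 1/√(1 − 0.911²) = 1/√0.1701 = 2.425; τ_2 = 644.8/2.425 = 265.9 ns.
Leg 3: γ = 1/√(1 − 0.960²) = 25/7 ≈ 3.571; τ_3 = 719.9/3.571 = 201.6 ns.
Total proper time: τ_1 + 265.9 + 201.6 = 770.0, so τ_1 = 770.0 − 467.5 = 302.5 ns.
γ_1 = 579.7/302.5 = 1.916; β = √(1 − 1/γ²) = √0.7277.

β = 0.853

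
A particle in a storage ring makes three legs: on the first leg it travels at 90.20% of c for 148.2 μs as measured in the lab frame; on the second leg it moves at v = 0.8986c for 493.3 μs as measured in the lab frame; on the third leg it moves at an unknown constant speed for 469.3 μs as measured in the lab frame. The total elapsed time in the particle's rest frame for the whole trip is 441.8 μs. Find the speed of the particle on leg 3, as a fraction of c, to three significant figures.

β = 0.939

Leg 1: β = 0.9020; γ = 1/√(1 − 0.9020²) = 1/√0.1864 = 2.316; τ_1 = 148.2/2.316 = 63.98 μs.
Leg 2: γ = 1/√(1 − 0.8986²) = 1/√0.1925 = 2.279; τ_2 = 493.3/2.279 = 216.4 μs.
Leg 3: speed unknown; τ_3 = 469.3/γ_3.
Total proper time: 63.98 + 216.4 + τ_3 = 441.8, so τ_3 = 441.8 − 280.4 = 161.4 μs.
γ_3 = 469.3/161.4 = 2.908; β = √(1 − 1/γ²) = √0.8818.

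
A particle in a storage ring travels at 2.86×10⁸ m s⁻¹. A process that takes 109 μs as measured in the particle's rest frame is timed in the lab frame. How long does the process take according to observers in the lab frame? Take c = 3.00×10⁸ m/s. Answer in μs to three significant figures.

Δt = 361 μs

β = 2.86×10⁸/3.00×10⁸ = 0.9533; γ = 1/√(1 − 0.9533²) = 3.312
The interval measured in the particle's rest frame is the proper time (both events occur at the same place in that frame); the lab-frame interval is Δt = γτ = 3.312 × 109 μs.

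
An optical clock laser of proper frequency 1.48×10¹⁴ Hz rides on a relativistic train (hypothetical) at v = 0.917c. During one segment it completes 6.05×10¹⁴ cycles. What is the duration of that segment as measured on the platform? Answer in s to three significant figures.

γ = 1/√(1 − 0.917²) = 1/√0.1591 = 2.507
Proper time for N cycles: τ = N/f = 6.05×10¹⁴/(1.48×10¹⁴) = 4.088×10⁰ s = 4.088 s.
Lab-frame duration Δt = γτ = 2.507 × 4.088 = 10.25 s.

Δt = 10.2 s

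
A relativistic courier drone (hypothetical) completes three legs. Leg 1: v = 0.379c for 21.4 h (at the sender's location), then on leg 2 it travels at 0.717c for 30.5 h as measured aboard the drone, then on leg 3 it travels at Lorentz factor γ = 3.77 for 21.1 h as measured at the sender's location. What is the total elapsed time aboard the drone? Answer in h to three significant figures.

Leg 1: γ = 1/√(1 − 0.379²) = 1/√0.8564 = 1.081; τ_1 = 21.4/1.081 = 19.80 h.
Leg 2: 30.5 h is already measured aboard the drone.
Leg 3: γ = 3.77; τ_3 = 21.1/3.770 = 5.597 h.
Total: 19.80 + 30.50 + 5.597 h.

τ = 55.9 h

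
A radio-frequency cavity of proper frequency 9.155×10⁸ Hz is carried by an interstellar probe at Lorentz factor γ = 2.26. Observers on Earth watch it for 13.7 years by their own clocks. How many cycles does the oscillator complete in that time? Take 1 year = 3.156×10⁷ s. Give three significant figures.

N = 1.75×10¹⁷

γ = 2.26
During 13.7 years of lab time, the oscillator's proper time advances by τ = Δt/γ = 13.7/2.260 = 6.062 years = 1.913×10⁸ s.
N = f × τ = 9.155×10⁸ × 1.913×10⁸ = 1.751×10¹⁷.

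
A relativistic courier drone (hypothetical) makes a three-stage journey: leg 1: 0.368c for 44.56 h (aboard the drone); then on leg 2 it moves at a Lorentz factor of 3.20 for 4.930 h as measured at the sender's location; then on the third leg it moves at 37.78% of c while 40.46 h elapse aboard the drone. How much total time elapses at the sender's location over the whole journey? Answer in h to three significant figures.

Δt = 96.6 h

Leg 1: γ = 1/√(1 − 0.368²) = 1/√0.8646 = 1.075; Δt_1 = 1.075 × 44.56 = 47.92 h.
Leg 2: 4.930 h is already measured at the sender's location.
Leg 3: β = 0.3778; γ = 1/√(1 − 0.3778²) = 1/√0.8573 = 1.080; Δt_3 = 1.080 × 40.46 = 43.70 h.
Total: 47.92 + 4.930 + 43.70 h.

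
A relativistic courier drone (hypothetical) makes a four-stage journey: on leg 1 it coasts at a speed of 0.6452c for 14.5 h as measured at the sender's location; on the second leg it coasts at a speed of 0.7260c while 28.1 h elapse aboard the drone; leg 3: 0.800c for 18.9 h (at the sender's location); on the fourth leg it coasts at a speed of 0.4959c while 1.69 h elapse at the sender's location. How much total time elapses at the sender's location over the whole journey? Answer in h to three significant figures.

Leg 1: 14.5 h is already measured at the sender's location.
Leg 2: γ = 1/√(1 − 0.7260²) = 1/√0.4729 = 1.454; Δt_2 = 1.454 × 28.1 = 40.86 h.
Leg 3: 18.9 h is already measured at the sender's location.
Leg 4: 1.69 h is already measured at the sender's location.
Total: 14.50 + 40.86 + 18.90 + 1.690 h.

Δt = 76.0 h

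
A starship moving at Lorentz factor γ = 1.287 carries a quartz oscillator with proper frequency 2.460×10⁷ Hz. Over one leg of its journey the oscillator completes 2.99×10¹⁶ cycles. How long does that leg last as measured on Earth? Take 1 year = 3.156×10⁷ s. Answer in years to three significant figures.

Δt = 49.6 years

γ = 1.287
Proper time for N cycles: τ = N/f = 2.99×10¹⁶/(2.460×10⁷) = 1.215×10⁹ s = 38.51 years.
Lab-frame duration Δt = γτ = 1.287 × 38.51 = 49.57 years.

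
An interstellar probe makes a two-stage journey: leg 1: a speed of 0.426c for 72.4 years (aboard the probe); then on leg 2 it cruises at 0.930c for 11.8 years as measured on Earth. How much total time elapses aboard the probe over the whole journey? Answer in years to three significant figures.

Leg 1: 72.4 years is already measured aboard the probe.
Leg 2: γ = 1/√(1 − 0.930²) = 1/√0.1351 = 2.721; τ_2 = 11.8/2.721 = 4.337 years.
Total: 72.40 + 4.337 years.

τ = 76.7 years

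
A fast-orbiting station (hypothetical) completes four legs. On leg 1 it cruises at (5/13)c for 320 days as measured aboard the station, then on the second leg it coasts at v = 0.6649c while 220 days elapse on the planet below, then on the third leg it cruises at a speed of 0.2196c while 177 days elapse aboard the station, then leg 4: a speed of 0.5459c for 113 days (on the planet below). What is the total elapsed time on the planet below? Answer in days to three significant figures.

Leg 1: γ = 1/√(1 − (5/13)²) = 13/12 ≈ 1.083; Δt_1 = 1.083 × 320 = 346.7 days.
Leg 2: 220 days is already measured on the planet below.
Leg 3: γ = 1/√(1 − 0.2196²) = 1/√0.9518 = 1.025; Δt_3 = 1.025 × 177 = 181.4 days.
Leg 4: 113 days is already measured on the planet below.
Total: 346.7 + 220.0 + 181.4 + 113.0 days.

Δt = 861 days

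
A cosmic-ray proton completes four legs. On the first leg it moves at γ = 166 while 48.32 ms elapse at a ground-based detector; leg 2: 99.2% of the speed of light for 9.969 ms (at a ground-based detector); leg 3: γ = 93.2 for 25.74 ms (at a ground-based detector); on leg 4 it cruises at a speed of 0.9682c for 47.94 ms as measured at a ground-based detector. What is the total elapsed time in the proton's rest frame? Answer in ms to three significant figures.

Leg 1: γ = 166; τ_1 = 48.32/166.0 = 0.2911 ms.
Leg 2: β = 0.992; γ = 1/√(1 − 0.992²) = 1/√0.01594 = 7.922; τ_2 = 9.969/7.922 = 1.258 ms.
Leg 3: γ = 93.2; τ_3 = 25.74/93.20 = 0.2762 ms.
Leg 4: γ = 1/√(1 − 0.9682²) = 1/√0.06259 = 3.997; τ_4 = 47.94/3.997 = 11.99 ms.
Total: 0.2911 + 1.258 + 0.2762 + 11.99 ms.

τ = 13.8 ms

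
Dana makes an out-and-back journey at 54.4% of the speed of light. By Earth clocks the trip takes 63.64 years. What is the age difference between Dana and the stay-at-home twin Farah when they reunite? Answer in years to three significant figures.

Δt − τ = 10.2 years

β = 0.544; γ = 1/√(1 − 0.544²) = 1/√0.7041 = 1.192
Dana's elapsed proper time: τ = 63.64/1.192 = 53.40 years.
Age gap = Δt − τ = 63.64 − 53.40 years.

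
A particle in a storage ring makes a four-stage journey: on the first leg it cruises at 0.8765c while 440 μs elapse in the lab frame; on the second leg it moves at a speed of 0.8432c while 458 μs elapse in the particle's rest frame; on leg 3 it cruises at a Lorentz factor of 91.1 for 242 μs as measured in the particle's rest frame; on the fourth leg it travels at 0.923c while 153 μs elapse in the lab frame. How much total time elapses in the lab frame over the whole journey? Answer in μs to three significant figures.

Δt = 2.35×10⁴ μs

Leg 1: 440 μs is already measured in the lab frame.
Leg 2: γ = 1/√(1 − 0.8432²) = 1/√0.2890 = 1.860; Δt_2 = 1.860 × 458 = 851.9 μs.
Leg 3: γ = 91.1; Δt_3 = 91.10 × 242 = 2.205×10⁴ μs.
Leg 4: 153 μs is already measured in the lab frame.
Total: 440.0 + 851.9 + 2.205×10⁴ + 153.0 μs.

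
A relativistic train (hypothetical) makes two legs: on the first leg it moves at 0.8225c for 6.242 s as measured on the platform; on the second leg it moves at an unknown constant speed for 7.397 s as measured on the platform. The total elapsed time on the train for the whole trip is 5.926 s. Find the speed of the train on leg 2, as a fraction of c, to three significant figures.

β = 0.947

Leg 1: γ = 1/√(1 − 0.8225²) = 1/√0.3235 = 1.758; τ_1 = 6.242/1.758 = 3.550 s.
Leg 2: speed unknown; τ_2 = 7.397/γ_2.
Total proper time: 3.550 + τ_2 = 5.926, so τ_2 = 5.926 − 3.550 = 2.376 s.
γ_2 = 7.397/2.376 = 3.114; β = √(1 − 1/γ²) = √0.8968.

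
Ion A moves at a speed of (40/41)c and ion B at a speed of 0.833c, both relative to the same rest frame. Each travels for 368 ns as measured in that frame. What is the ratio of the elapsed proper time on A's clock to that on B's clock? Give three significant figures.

A: γ = 1/√(1 − (40/41)²) = 41/9 ≈ 4.556. B: γ = 1/√(1 − 0.833²) = 1/√0.3061 = 1.807.
τ_A/τ_B = γ_B/γ_A = 1.807/4.556 = 0.3968, so τ_A/τ_B = 0.3968.

τ_A/τ_B = 0.397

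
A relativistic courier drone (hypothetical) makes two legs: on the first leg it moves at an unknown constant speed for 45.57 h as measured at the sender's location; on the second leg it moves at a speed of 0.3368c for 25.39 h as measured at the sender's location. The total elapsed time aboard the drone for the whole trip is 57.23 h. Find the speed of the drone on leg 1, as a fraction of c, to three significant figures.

Leg 1: speed unknown; τ_1 = 45.57/γ_1.
Leg 2: γ = 1/√(1 − 0.3368²) = 1/√0.8866 = 1.062; τ_2 = 25.39/1.062 = 23.91 h.
Total proper time: τ_1 + 23.91 = 57.23, so τ_1 = 57.23 − 23.91 = 33.32 h.
γ_1 = 45.57/33.32 = 1.368; β = √(1 − 1/γ²) = √0.4653.

β = 0.682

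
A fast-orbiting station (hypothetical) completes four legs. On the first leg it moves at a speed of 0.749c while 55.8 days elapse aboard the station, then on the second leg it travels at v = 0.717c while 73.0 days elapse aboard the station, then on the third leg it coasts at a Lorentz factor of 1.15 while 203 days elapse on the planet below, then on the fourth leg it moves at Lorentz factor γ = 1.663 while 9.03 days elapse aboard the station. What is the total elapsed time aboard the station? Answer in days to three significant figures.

Leg 1: 55.8 days is already measured aboard the station.
Leg 2: 73.0 days is already measured aboard the station.
Leg 3: γ = 1.15; τ_3 = 203/1.150 = 176.5 days.
Leg 4: 9.03 days is already measured aboard the station.
Total: 55.80 + 73.00 + 176.5 + 9.030 days.

τ = 314 days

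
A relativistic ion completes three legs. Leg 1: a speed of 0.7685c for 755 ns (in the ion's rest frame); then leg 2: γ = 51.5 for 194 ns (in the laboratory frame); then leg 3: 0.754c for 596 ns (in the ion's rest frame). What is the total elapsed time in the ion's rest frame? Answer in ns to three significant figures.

Leg 1: 755 ns is already measured in the ion's rest frame.
Leg 2: γ = 51.5; τ_2 = 194/51.50 = 3.767 ns.
Leg 3: 596 ns is already measured in the ion's rest frame.
Total: 755.0 + 3.767 + 596.0 ns.

τ = 1350 ns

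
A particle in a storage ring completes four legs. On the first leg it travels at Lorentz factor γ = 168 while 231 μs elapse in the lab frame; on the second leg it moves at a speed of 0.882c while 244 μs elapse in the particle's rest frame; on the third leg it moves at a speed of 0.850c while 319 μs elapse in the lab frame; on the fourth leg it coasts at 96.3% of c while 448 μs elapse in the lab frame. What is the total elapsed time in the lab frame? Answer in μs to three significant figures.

Δt = 1520 μs

Leg 1: 231 μs is already measured in the lab frame.
Leg 2: γ = 1/√(1 − 0.882²) = 1/√0.2221 = 2.122; Δt_2 = 2.122 × 244 = 517.8 μs.
Leg 3: 319 μs is already measured in the lab frame.
Leg 4: 448 μs is already measured in the lab frame.
Total: 231.0 + 517.8 + 319.0 + 448.0 μs.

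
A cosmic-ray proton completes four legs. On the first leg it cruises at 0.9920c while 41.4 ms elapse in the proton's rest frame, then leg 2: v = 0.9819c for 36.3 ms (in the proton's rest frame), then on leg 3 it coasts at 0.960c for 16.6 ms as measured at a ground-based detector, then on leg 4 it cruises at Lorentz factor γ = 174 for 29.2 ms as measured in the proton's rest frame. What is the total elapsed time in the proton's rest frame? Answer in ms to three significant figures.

τ = 112 ms

Leg 1: 41.4 ms is already measured in the proton's rest frame.
Leg 2: 36.3 ms is already measured in the proton's rest frame.
Leg 3: γ = 1/√(1 − 0.960²) = 25/7 ≈ 3.571; τ_3 = 16.6/3.571 = 4.648 ms.
Leg 4: 29.2 ms is already measured in the proton's rest frame.
Total: 41.40 + 36.30 + 4.648 + 29.20 ms.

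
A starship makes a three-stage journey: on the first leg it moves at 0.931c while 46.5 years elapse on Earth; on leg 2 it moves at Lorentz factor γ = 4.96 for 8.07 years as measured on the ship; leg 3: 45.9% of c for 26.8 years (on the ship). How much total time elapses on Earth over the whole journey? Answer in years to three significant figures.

Δt = 117 years

Leg 1: 46.5 years is already measured on Earth.
Leg 2: γ = 4.96; Δt_2 = 4.960 × 8.07 = 40.03 years.
Leg 3: β = 0.459; γ = 1/√(1 − 0.459²) = 1/√0.7893 = 1.126; Δt_3 = 1.126 × 26.8 = 30.17 years.
Total: 46.50 + 40.03 + 30.17 years.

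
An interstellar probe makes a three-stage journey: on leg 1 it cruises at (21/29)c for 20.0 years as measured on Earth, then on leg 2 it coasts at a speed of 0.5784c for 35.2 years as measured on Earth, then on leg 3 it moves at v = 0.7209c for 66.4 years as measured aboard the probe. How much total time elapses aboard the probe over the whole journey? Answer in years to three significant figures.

Leg 1: γ = 1/√(1 − (21/29)²) = 29/20 = 1.450; τ_1 = 20.0/1.450 = 13.79 years.
Leg 2: γ = 1/√(1 − 0.5784²) = 1/√0.6655 = 1.226; τ_2 = 35.2/1.226 = 28.71 years.
Leg 3: 66.4 years is already measured aboard the probe.
Total: 13.79 + 28.71 + 66.40 years.

τ = 109 years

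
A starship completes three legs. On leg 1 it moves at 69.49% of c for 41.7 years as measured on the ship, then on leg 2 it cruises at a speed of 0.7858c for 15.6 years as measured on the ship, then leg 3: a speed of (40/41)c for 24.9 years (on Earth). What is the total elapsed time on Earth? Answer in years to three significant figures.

Δt = 108 years

Leg 1: β = 0.6949; γ = 1/√(1 − 0.6949²) = 1/√0.5171 = 1.391; Δt_1 = 1.391 × 41.7 = 57.99 years.
Leg 2: γ = 1/√(1 − 0.7858²) = 1/√0.3825 = 1.617; Δt_2 = 1.617 × 15.6 = 25.22 years.
Leg 3: 24.9 years is already measured on Earth.
Total: 57.99 + 25.22 + 24.90 years.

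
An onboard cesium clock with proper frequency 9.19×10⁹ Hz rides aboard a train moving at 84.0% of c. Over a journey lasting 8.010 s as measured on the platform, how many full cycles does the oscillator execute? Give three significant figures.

β = 0.840; γ = 1/√(1 − 0.840²) = 1/√0.2944 = 1.843
The oscillator's own cycle count is N = f × τ where τ is the proper time on the train. τ = Δt/γ = 8.010/1.843 = 4.346 s = 4.346×10⁰ s.
N = 9.19×10⁹ × 4.346×10⁰ = 3.994×10¹⁰.

N = 3.99×10¹⁰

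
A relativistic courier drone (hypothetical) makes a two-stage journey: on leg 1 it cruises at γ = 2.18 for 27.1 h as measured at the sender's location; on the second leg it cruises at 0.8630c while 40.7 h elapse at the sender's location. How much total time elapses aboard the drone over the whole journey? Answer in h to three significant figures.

τ = 33.0 h

Leg 1: γ = 2.18; τ_1 = 27.1/2.180 = 12.43 h.
Leg 2: γ = 1/√(1 − 0.8630²) = 1/√0.2552 = 1.979; τ_2 = 40.7/1.979 = 20.56 h.
Total: 12.43 + 20.56 h.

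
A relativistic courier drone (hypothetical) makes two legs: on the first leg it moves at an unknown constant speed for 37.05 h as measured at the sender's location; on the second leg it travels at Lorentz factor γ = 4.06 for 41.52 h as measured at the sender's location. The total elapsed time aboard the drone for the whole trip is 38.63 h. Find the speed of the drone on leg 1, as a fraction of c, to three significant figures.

Leg 1: speed unknown; τ_1 = 37.05/γ_1.
Leg 2: γ = 4.06; τ_2 = 41.52/4.060 = 10.23 h.
Total proper time: τ_1 + 10.23 = 38.63, so τ_1 = 38.63 − 10.23 = 28.40 h.
γ_1 = 37.05/28.40 = 1.304; β = √(1 − 1/γ²) = √0.4123.

β = 0.642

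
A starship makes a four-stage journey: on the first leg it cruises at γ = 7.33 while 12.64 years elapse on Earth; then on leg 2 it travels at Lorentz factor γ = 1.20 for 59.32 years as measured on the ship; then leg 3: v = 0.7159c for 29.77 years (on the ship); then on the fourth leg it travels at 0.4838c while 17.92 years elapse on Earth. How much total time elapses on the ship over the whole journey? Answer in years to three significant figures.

τ = 106 years

Leg 1: γ = 7.33; τ_1 = 12.64/7.330 = 1.724 years.
Leg 2: 59.32 years is already measured on the ship.
Leg 3: 29.77 years is already measured on the ship.
Leg 4: γ = 1/√(1 − 0.4838²) = 1/√0.7659 = 1.143; τ_4 = 17.92/1.143 = 15.68 years.
Total: 1.724 + 59.32 + 29.77 + 15.68 years.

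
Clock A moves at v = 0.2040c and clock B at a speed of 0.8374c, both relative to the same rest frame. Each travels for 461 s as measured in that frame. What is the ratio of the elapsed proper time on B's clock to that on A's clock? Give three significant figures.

A: γ = 1/√(1 − 0.2040²) = 1/√0.9584 = 1.021. B: γ = 1/√(1 − 0.8374²) = 1/√0.2988 = 1.830.
τ_A/τ_B = γ_B/γ_A = 1.830/1.021 = 1.791, so τ_B/τ_A = 0.5583.

τ_B/τ_A = 0.558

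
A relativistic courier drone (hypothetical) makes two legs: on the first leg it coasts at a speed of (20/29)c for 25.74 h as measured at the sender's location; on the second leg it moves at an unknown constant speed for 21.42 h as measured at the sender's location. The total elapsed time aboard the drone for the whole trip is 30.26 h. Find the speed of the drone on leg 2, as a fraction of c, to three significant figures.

Leg 1: γ = 1/√(1 − (20/29)²) = 29/21 ≈ 1.381; τ_1 = 25.74/1.381 = 18.64 h.
Leg 2: speed unknown; τ_2 = 21.42/γ_2.
Total proper time: 18.64 + τ_2 = 30.26, so τ_2 = 30.26 − 18.64 = 11.62 h.
γ_2 = 21.42/11.62 = 1.843; β = √(1 − 1/γ²) = √0.7057.

β = 0.840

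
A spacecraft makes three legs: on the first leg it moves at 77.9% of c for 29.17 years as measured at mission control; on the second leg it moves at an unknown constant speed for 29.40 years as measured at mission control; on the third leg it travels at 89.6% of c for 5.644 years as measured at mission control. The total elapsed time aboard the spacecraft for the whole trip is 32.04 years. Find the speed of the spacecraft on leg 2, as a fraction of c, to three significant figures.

β = 0.924

Leg 1: β = 0.779; γ = 1/√(1 − 0.779²) = 1/√0.3932 = 1.595; τ_1 = 29.17/1.595 = 18.29 years.
Leg 2: speed unknown; τ_2 = 29.40/γ_2.
Leg 3: β = 0.896; γ = 1/√(1 − 0.896²) = 1/√0.1972 = 2.252; τ_3 = 5.644/2.252 = 2.506 years.
Total proper time: 18.29 + τ_2 + 2.506 = 32.04, so τ_2 = 32.04 − 20.80 = 11.24 years.
γ_2 = 29.40/11.24 = 2.615; β = √(1 − 1/γ²) = √0.8537.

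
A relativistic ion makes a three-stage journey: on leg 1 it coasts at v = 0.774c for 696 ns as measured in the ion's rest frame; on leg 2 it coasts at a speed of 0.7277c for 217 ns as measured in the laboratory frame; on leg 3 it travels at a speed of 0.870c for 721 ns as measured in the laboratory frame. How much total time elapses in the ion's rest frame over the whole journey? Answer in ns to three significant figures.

τ = 1200 ns

Leg 1: 696 ns is already measured in the ion's rest frame.
Leg 2: γ = 1/√(1 − 0.7277²) = 1/√0.4705 = 1.458; τ_2 = 217/1.458 = 148.8 ns.
Leg 3: γ = 1/√(1 − 0.870²) = 1/√0.2431 = 2.028; τ_3 = 721/2.028 = 355.5 ns.
Total: 696.0 + 148.8 + 355.5 ns.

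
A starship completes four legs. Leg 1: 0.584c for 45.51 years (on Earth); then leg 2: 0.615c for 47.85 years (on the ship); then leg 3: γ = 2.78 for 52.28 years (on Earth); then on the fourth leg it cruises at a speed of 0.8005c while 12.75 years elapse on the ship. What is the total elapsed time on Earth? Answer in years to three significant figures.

Leg 1: 45.51 years is already measured on Earth.
Leg 2: γ = 1/√(1 − 0.615²) = 1/√0.6218 = 1.268; Δt_2 = 1.268 × 47.85 = 60.68 years.
Leg 3: 52.28 years is already measured on Earth.
Leg 4: γ = 1/√(1 − 0.8005²) = 1/√0.3592 = 1.669; Δt_4 = 1.669 × 12.75 = 21.27 years.
Total: 45.51 + 60.68 + 52.28 + 21.27 years.

Δt = 180 years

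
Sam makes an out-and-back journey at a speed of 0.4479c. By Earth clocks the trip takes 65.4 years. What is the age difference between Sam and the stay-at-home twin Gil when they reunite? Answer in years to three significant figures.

Δt − τ = 6.93 years

γ = 1/√(1 − 0.4479²) = 1/√0.7994 = 1.118
Sam's elapsed proper time: τ = 65.4/1.118 = 58.47 years.
Age gap = Δt − τ = 65.4 − 58.47 years.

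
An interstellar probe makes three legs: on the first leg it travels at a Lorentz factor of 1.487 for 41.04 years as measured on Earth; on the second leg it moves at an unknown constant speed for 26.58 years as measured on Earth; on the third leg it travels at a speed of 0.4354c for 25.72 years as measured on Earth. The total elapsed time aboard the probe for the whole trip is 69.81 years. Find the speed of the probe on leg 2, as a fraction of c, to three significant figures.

Leg 1: γ = 1.487; τ_1 = 41.04/1.487 = 27.60 years.
Leg 2: speed unknown; τ_2 = 26.58/γ_2.
Leg 3: γ = 1/√(1 − 0.4354²) = 1/√0.8104 = 1.111; τ_3 = 25.72/1.111 = 23.15 years.
Total proper time: 27.60 + τ_2 + 23.15 = 69.81, so τ_2 = 69.81 − 50.75 = 19.06 years.
γ_2 = 26.58/19.06 = 1.395; β = √(1 − 1/γ²) = √0.4860.

β = 0.697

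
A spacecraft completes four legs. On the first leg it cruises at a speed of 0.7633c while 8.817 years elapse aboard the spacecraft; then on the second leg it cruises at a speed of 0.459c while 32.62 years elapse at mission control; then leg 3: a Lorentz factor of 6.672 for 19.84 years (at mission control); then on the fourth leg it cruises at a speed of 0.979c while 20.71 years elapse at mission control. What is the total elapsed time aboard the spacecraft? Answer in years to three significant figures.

τ = 45.0 years

Leg 1: 8.817 years is already measured aboard the spacecraft.
Leg 2: γ = 1/√(1 − 0.459²) = 1/√0.7893 = 1.126; τ_2 = 32.62/1.126 = 28.98 years.
Leg 3: γ = 6.672; τ_3 = 19.84/6.672 = 2.974 years.
Leg 4: γ = 1/√(1 − 0.979²) = 1/√0.04156 = 4.905; τ_4 = 20.71/4.905 = 4.222 years.
Total: 8.817 + 28.98 + 2.974 + 4.222 years.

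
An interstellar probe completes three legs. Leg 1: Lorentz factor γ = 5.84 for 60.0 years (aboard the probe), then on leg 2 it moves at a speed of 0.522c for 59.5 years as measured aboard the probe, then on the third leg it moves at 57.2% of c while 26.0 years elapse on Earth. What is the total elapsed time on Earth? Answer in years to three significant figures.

Δt = 446 years

Leg 1: γ = 5.84; Δt_1 = 5.840 × 60.0 = 350.4 years.
Leg 2: γ = 1/√(1 − 0.522²) = 1/√0.7275 = 1.172; Δt_2 = 1.172 × 59.5 = 69.76 years.
Leg 3: 26.0 years is already measured on Earth.
Total: 350.4 + 69.76 + 26.00 years.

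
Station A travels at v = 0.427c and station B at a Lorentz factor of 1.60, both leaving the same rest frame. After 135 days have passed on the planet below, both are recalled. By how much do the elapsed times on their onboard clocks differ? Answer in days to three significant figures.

|τ_A − τ_B| = 37.7 days

A: γ = 1/√(1 − 0.427²) = 1/√0.8177 = 1.106; τ_A = 135/1.106 = 122.1 days.
B: γ = 1.60; τ_B = 135/1.600 = 84.38 days.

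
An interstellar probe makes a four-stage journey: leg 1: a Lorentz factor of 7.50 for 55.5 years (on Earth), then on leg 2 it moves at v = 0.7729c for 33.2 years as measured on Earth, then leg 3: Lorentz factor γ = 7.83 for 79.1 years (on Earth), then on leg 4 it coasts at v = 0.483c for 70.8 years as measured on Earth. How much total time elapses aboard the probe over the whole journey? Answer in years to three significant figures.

Leg 1: γ = 7.50; τ_1 = 55.5/7.500 = 7.400 years.
Leg 2: γ = 1/√(1 − 0.7729²) = 1/√0.4026 = 1.576; τ_2 = 33.2/1.576 = 21.07 years.
Leg 3: γ = 7.83; τ_3 = 79.1/7.830 = 10.10 years.
Leg 4: γ = 1/√(1 − 0.483²) = 1/√0.7667 = 1.142; τ_4 = 70.8/1.142 = 61.99 years.
Total: 7.400 + 21.07 + 10.10 + 61.99 years.

τ = 101 years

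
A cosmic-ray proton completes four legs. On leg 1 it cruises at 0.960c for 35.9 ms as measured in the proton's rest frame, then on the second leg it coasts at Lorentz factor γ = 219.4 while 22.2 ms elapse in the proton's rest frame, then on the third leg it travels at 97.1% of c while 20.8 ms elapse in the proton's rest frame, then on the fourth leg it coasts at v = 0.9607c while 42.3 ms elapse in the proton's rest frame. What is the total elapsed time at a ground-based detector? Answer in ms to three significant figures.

Δt = 5240 ms

Leg 1: γ = 1/√(1 − 0.960²) = 25/7 ≈ 3.571; Δt_1 = 3.571 × 35.9 = 128.2 ms.
Leg 2: γ = 219.4; Δt_2 = 219.4 × 22.2 = 4871 ms.
Leg 3: β = 0.971; γ = 1/√(1 − 0.971²) = 1/√0.05716 = 4.183; Δt_3 = 4.183 × 20.8 = 87.00 ms.
Leg 4: γ = 1/√(1 − 0.9607²) = 1/√0.07706 = 3.602; Δt_4 = 3.602 × 42.3 = 152.4 ms.
Total: 128.2 + 4871 + 87.00 + 152.4 ms.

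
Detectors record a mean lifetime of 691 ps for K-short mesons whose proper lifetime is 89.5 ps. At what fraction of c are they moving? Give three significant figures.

β = 0.992

γ = Δt/τ₀ = 691/89.5 = 7.721
β = √(1 − 1/γ²) = √(1 − 0.01678) = √0.9832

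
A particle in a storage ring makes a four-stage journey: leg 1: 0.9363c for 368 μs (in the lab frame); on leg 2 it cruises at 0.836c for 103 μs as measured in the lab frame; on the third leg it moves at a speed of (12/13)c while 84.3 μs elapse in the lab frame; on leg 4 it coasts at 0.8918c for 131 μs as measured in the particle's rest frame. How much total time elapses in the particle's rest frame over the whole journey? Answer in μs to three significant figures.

τ = 349 μs

Leg 1: γ = 1/√(1 − 0.9363²) = 1/√0.1233 = 2.847; τ_1 = 368/2.847 = 129.2 μs.
Leg 2: γ = 1/√(1 − 0.836²) = 1/√0.3011 = 1.822; τ_2 = 103/1.822 = 56.52 μs.
Leg 3: γ = 1/√(1 − (12/13)²) = 13/5 = 2.600; τ_3 = 84.3/2.600 = 32.42 μs.
Leg 4: 131 μs is already measured in the particle's rest frame.
Total: 129.2 + 56.52 + 32.42 + 131.0 μs.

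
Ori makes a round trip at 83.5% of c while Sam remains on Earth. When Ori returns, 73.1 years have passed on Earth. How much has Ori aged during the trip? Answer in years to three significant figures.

τ = 40.2 years

β = 0.835; γ = 1/√(1 − 0.835²) = 1/√0.3028 = 1.817
Ori's clock measures proper time along the trip: τ = Δt/γ = 73.1/1.817 years.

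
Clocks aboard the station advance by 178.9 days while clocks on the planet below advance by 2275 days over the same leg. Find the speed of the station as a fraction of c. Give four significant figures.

v = 0.9969c

The proper time is measured aboard the station (both events occur at the station's location); Δt is measured on the planet below. γ = Δt/τ = 2275/178.9 = 12.72.
β = √(1 − 1/γ²) = √(1 − 0.006184) = √0.9938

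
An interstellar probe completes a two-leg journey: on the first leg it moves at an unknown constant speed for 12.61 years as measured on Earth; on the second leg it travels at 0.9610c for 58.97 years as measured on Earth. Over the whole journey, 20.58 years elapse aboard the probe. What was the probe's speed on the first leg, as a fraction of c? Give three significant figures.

β = 0.941

Leg 1: speed unknown; τ_1 = 12.61/γ_1.
Leg 2: γ = 1/√(1 − 0.9610²) = 1/√0.07648 = 3.616; τ_2 = 58.97/3.616 = 16.31 years.
Total proper time: τ_1 + 16.31 = 20.58, so τ_1 = 20.58 − 16.31 = 4.272 years.
γ_1 = 12.61/4.272 = 2.952; β = √(1 − 1/γ²) = √0.8852.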